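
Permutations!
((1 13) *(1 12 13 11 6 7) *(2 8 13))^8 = ((1 11 6 7)(2 8 13 12))^8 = (13)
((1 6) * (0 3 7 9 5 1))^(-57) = ((0 3 7 9 5 1 6))^(-57) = (0 6 1 5 9 7 3)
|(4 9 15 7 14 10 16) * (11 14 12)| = 9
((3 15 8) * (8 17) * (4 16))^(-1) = (3 8 17 15)(4 16) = ((3 15 17 8)(4 16))^(-1)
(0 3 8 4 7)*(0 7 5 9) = (0 3 8 4 5 9) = [3, 1, 2, 8, 5, 9, 6, 7, 4, 0]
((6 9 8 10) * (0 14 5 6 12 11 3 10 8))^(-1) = ((0 14 5 6 9)(3 10 12 11))^(-1) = (0 9 6 5 14)(3 11 12 10)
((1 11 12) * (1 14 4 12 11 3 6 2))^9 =(14)(1 3 6 2)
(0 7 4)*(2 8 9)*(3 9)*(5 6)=[7, 1, 8, 9, 0, 6, 5, 4, 3, 2]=(0 7 4)(2 8 3 9)(5 6)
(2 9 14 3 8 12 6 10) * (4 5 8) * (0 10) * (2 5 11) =(0 10 5 8 12 6)(2 9 14 3 4 11) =[10, 1, 9, 4, 11, 8, 0, 7, 12, 14, 5, 2, 6, 13, 3]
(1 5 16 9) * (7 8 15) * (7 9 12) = (1 5 16 12 7 8 15 9) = [0, 5, 2, 3, 4, 16, 6, 8, 15, 1, 10, 11, 7, 13, 14, 9, 12]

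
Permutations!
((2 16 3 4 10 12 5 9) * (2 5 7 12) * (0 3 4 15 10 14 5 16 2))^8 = (4 9 14 16 5)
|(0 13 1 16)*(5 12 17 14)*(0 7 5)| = 9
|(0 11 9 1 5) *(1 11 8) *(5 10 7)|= 6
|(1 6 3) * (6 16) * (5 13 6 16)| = 5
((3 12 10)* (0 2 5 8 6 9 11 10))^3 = ((0 2 5 8 6 9 11 10 3 12))^3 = (0 8 11 12 5 9 3 2 6 10)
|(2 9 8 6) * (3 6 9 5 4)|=10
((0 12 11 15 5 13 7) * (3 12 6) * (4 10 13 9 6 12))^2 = ((0 12 11 15 5 9 6 3 4 10 13 7))^2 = (0 11 5 6 4 13)(3 10 7 12 15 9)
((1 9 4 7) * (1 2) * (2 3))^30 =((1 9 4 7 3 2))^30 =(9)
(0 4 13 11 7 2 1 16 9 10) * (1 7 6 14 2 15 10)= (0 4 13 11 6 14 2 7 15 10)(1 16 9)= [4, 16, 7, 3, 13, 5, 14, 15, 8, 1, 0, 6, 12, 11, 2, 10, 9]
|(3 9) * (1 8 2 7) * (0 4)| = 4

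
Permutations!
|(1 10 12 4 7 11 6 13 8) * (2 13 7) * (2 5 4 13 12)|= 6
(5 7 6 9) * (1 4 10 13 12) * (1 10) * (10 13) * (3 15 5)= (1 4)(3 15 5 7 6 9)(12 13)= [0, 4, 2, 15, 1, 7, 9, 6, 8, 3, 10, 11, 13, 12, 14, 5]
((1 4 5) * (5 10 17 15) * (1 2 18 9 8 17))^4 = (1 4 10)(2 17 18 15 9 5 8)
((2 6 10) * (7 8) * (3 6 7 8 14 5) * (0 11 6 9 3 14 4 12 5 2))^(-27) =((0 11 6 10)(2 7 4 12 5 14)(3 9))^(-27) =(0 11 6 10)(2 12)(3 9)(4 14)(5 7)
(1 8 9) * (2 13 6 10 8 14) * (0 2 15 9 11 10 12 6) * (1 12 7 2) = (0 1 14 15 9 12 6 7 2 13)(8 11 10) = [1, 14, 13, 3, 4, 5, 7, 2, 11, 12, 8, 10, 6, 0, 15, 9]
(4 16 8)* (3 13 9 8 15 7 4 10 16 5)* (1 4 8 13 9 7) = (1 4 5 3 9 13 7 8 10 16 15) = [0, 4, 2, 9, 5, 3, 6, 8, 10, 13, 16, 11, 12, 7, 14, 1, 15]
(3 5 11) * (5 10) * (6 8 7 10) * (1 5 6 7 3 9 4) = [0, 5, 2, 7, 1, 11, 8, 10, 3, 4, 6, 9] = (1 5 11 9 4)(3 7 10 6 8)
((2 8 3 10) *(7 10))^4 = (2 10 7 3 8)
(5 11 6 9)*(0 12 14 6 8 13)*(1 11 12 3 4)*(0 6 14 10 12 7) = (14)(0 3 4 1 11 8 13 6 9 5 7)(10 12) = [3, 11, 2, 4, 1, 7, 9, 0, 13, 5, 12, 8, 10, 6, 14]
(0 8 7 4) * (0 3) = (0 8 7 4 3) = [8, 1, 2, 0, 3, 5, 6, 4, 7]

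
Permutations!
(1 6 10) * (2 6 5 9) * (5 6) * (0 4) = (0 4)(1 6 10)(2 5 9) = [4, 6, 5, 3, 0, 9, 10, 7, 8, 2, 1]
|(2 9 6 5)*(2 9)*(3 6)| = 4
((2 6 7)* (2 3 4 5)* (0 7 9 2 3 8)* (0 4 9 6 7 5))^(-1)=((0 5 3 9 2 7 8 4))^(-1)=(0 4 8 7 2 9 3 5)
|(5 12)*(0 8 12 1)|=5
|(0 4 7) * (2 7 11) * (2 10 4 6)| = |(0 6 2 7)(4 11 10)| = 12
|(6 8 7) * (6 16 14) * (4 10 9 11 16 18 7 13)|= |(4 10 9 11 16 14 6 8 13)(7 18)|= 18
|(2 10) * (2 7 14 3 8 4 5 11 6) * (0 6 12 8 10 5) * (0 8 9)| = |(0 6 2 5 11 12 9)(3 10 7 14)(4 8)| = 28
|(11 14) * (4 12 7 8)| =|(4 12 7 8)(11 14)| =4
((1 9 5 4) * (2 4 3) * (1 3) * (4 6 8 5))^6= ((1 9 4 3 2 6 8 5))^6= (1 8 2 4)(3 9 5 6)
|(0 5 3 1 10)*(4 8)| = 10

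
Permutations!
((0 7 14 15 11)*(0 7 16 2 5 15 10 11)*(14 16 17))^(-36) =(0 11 5 14 16)(2 17 7 15 10)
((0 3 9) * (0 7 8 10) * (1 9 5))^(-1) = (0 10 8 7 9 1 5 3)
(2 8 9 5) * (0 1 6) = [1, 6, 8, 3, 4, 2, 0, 7, 9, 5] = (0 1 6)(2 8 9 5)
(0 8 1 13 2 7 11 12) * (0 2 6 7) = (0 8 1 13 6 7 11 12 2) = [8, 13, 0, 3, 4, 5, 7, 11, 1, 9, 10, 12, 2, 6]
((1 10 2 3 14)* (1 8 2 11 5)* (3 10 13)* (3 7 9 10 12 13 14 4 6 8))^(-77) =(1 12)(2 5)(3 7)(4 9)(6 10)(8 11)(13 14)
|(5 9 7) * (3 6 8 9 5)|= |(3 6 8 9 7)|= 5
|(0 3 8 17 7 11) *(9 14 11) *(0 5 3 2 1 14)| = |(0 2 1 14 11 5 3 8 17 7 9)| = 11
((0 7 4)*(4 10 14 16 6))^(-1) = (0 4 6 16 14 10 7)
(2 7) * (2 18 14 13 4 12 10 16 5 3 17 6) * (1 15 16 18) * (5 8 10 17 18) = (1 15 16 8 10 5 3 18 14 13 4 12 17 6 2 7) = [0, 15, 7, 18, 12, 3, 2, 1, 10, 9, 5, 11, 17, 4, 13, 16, 8, 6, 14]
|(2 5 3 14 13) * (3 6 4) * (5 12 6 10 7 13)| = |(2 12 6 4 3 14 5 10 7 13)| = 10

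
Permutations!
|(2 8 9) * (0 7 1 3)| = 12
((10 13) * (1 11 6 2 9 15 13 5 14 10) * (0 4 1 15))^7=((0 4 1 11 6 2 9)(5 14 10)(13 15))^7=(5 14 10)(13 15)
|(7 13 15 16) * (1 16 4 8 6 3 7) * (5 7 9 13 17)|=42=|(1 16)(3 9 13 15 4 8 6)(5 7 17)|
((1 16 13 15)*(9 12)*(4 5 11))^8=((1 16 13 15)(4 5 11)(9 12))^8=(16)(4 11 5)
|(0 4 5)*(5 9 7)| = |(0 4 9 7 5)| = 5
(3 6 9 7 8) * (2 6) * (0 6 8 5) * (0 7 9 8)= (9)(0 6 8 3 2)(5 7)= [6, 1, 0, 2, 4, 7, 8, 5, 3, 9]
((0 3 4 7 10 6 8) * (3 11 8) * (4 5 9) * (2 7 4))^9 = ((0 11 8)(2 7 10 6 3 5 9))^9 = (11)(2 10 3 9 7 6 5)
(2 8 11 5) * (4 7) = (2 8 11 5)(4 7) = [0, 1, 8, 3, 7, 2, 6, 4, 11, 9, 10, 5]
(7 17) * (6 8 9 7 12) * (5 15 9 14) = (5 15 9 7 17 12 6 8 14) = [0, 1, 2, 3, 4, 15, 8, 17, 14, 7, 10, 11, 6, 13, 5, 9, 16, 12]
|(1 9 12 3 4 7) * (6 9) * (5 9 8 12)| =|(1 6 8 12 3 4 7)(5 9)| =14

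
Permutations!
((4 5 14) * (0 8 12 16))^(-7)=((0 8 12 16)(4 5 14))^(-7)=(0 8 12 16)(4 14 5)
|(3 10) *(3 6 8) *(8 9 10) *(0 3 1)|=|(0 3 8 1)(6 9 10)|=12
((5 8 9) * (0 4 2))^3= ((0 4 2)(5 8 9))^3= (9)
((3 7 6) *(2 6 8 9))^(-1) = ((2 6 3 7 8 9))^(-1) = (2 9 8 7 3 6)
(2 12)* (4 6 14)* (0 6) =(0 6 14 4)(2 12) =[6, 1, 12, 3, 0, 5, 14, 7, 8, 9, 10, 11, 2, 13, 4]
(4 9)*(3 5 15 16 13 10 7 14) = [0, 1, 2, 5, 9, 15, 6, 14, 8, 4, 7, 11, 12, 10, 3, 16, 13] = (3 5 15 16 13 10 7 14)(4 9)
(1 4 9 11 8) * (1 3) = (1 4 9 11 8 3) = [0, 4, 2, 1, 9, 5, 6, 7, 3, 11, 10, 8]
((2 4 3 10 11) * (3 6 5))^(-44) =(2 10 5 4 11 3 6)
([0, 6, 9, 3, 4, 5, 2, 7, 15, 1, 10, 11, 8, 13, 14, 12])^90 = [0, 2, 1, 3, 4, 5, 9, 7, 8, 6, 10, 11, 12, 13, 14, 15]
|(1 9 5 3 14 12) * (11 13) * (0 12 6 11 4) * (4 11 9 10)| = 10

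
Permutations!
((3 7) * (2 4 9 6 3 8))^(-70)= ((2 4 9 6 3 7 8))^(-70)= (9)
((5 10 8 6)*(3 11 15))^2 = (3 15 11)(5 8)(6 10)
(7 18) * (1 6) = [0, 6, 2, 3, 4, 5, 1, 18, 8, 9, 10, 11, 12, 13, 14, 15, 16, 17, 7] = (1 6)(7 18)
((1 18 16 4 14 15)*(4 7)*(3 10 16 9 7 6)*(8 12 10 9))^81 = (1 12 6 7 15 8 16 9 14 18 10 3 4) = ((1 18 8 12 10 16 6 3 9 7 4 14 15))^81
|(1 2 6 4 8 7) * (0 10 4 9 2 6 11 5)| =11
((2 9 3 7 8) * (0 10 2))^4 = (0 3 10 7 2 8 9)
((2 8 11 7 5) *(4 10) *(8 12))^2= (2 8 7)(5 12 11)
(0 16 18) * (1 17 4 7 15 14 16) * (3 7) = (0 1 17 4 3 7 15 14 16 18) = [1, 17, 2, 7, 3, 5, 6, 15, 8, 9, 10, 11, 12, 13, 16, 14, 18, 4, 0]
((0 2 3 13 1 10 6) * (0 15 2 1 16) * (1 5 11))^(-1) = (0 16 13 3 2 15 6 10 1 11 5)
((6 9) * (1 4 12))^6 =(12)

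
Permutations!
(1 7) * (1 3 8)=(1 7 3 8)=[0, 7, 2, 8, 4, 5, 6, 3, 1]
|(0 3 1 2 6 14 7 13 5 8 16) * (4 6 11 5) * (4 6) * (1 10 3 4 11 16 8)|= |(0 4 11 5 1 2 16)(3 10)(6 14 7 13)|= 28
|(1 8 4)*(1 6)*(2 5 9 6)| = 7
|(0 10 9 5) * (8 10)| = 5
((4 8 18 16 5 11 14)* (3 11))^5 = (3 18 14 5 8 11 16 4)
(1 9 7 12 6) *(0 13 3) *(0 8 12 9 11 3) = (0 13)(1 11 3 8 12 6)(7 9) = [13, 11, 2, 8, 4, 5, 1, 9, 12, 7, 10, 3, 6, 0]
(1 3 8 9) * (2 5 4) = [0, 3, 5, 8, 2, 4, 6, 7, 9, 1] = (1 3 8 9)(2 5 4)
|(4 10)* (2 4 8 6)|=|(2 4 10 8 6)|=5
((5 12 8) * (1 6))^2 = (5 8 12)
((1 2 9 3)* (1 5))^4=(1 5 3 9 2)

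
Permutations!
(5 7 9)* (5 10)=[0, 1, 2, 3, 4, 7, 6, 9, 8, 10, 5]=(5 7 9 10)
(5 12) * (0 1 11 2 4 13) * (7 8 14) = [1, 11, 4, 3, 13, 12, 6, 8, 14, 9, 10, 2, 5, 0, 7] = (0 1 11 2 4 13)(5 12)(7 8 14)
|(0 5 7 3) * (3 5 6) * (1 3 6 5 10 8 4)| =|(0 5 7 10 8 4 1 3)| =8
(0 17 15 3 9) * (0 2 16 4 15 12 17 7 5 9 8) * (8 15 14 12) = (0 7 5 9 2 16 4 14 12 17 8)(3 15) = [7, 1, 16, 15, 14, 9, 6, 5, 0, 2, 10, 11, 17, 13, 12, 3, 4, 8]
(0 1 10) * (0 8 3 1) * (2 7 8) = [0, 10, 7, 1, 4, 5, 6, 8, 3, 9, 2] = (1 10 2 7 8 3)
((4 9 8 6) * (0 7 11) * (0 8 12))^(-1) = (0 12 9 4 6 8 11 7)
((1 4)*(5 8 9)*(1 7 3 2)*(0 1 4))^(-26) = (2 7)(3 4)(5 8 9)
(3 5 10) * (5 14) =[0, 1, 2, 14, 4, 10, 6, 7, 8, 9, 3, 11, 12, 13, 5] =(3 14 5 10)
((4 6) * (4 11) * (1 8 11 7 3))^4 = ((1 8 11 4 6 7 3))^4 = (1 6 8 7 11 3 4)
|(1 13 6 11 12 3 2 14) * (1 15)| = |(1 13 6 11 12 3 2 14 15)| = 9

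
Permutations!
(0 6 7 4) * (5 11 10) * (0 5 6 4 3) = [4, 1, 2, 0, 5, 11, 7, 3, 8, 9, 6, 10] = (0 4 5 11 10 6 7 3)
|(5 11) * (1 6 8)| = |(1 6 8)(5 11)| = 6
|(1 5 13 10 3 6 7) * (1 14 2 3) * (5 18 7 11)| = 11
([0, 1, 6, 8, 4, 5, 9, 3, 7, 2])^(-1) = [0, 1, 9, 7, 4, 5, 2, 8, 3, 6]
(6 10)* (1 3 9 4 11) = (1 3 9 4 11)(6 10) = [0, 3, 2, 9, 11, 5, 10, 7, 8, 4, 6, 1]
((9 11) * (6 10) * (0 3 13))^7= (0 3 13)(6 10)(9 11)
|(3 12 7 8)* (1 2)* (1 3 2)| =5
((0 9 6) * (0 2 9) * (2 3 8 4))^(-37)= (2 4 8 3 6 9)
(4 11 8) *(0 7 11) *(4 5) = (0 7 11 8 5 4) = [7, 1, 2, 3, 0, 4, 6, 11, 5, 9, 10, 8]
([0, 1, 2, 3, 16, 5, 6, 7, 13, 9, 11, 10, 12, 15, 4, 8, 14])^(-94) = [0, 1, 2, 3, 14, 5, 6, 7, 15, 9, 10, 11, 12, 8, 16, 13, 4]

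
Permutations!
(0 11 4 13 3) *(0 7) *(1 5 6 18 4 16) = (0 11 16 1 5 6 18 4 13 3 7) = [11, 5, 2, 7, 13, 6, 18, 0, 8, 9, 10, 16, 12, 3, 14, 15, 1, 17, 4]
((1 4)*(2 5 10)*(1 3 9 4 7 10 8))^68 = ((1 7 10 2 5 8)(3 9 4))^68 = (1 10 5)(2 8 7)(3 4 9)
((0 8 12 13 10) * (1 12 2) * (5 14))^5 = (0 13 1 8 10 12 2)(5 14)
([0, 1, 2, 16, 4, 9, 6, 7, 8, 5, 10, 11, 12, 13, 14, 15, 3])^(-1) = [0, 1, 2, 16, 4, 9, 6, 7, 8, 5, 10, 11, 12, 13, 14, 15, 3]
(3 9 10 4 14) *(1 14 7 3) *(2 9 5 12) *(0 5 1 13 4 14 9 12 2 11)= (0 5 2 12 11)(1 9 10 14 13 4 7 3)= [5, 9, 12, 1, 7, 2, 6, 3, 8, 10, 14, 0, 11, 4, 13]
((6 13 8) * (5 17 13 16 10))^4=((5 17 13 8 6 16 10))^4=(5 6 17 16 13 10 8)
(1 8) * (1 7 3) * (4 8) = [0, 4, 2, 1, 8, 5, 6, 3, 7] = (1 4 8 7 3)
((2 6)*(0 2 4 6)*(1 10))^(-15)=((0 2)(1 10)(4 6))^(-15)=(0 2)(1 10)(4 6)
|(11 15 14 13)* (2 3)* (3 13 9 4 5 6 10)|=|(2 13 11 15 14 9 4 5 6 10 3)|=11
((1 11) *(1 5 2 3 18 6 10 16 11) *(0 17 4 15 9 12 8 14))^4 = ((0 17 4 15 9 12 8 14)(2 3 18 6 10 16 11 5))^4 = (0 9)(2 10)(3 16)(4 8)(5 6)(11 18)(12 17)(14 15)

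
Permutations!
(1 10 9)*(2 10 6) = (1 6 2 10 9) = [0, 6, 10, 3, 4, 5, 2, 7, 8, 1, 9]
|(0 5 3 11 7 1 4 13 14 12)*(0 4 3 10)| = 12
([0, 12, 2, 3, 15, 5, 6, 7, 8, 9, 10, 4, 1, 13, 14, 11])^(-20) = (4 15 11)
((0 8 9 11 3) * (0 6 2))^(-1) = ((0 8 9 11 3 6 2))^(-1) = (0 2 6 3 11 9 8)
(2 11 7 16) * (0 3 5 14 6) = (0 3 5 14 6)(2 11 7 16) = [3, 1, 11, 5, 4, 14, 0, 16, 8, 9, 10, 7, 12, 13, 6, 15, 2]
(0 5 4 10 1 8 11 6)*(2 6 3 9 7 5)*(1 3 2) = (0 1 8 11 2 6)(3 9 7 5 4 10) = [1, 8, 6, 9, 10, 4, 0, 5, 11, 7, 3, 2]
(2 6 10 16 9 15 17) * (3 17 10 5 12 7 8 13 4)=[0, 1, 6, 17, 3, 12, 5, 8, 13, 15, 16, 11, 7, 4, 14, 10, 9, 2]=(2 6 5 12 7 8 13 4 3 17)(9 15 10 16)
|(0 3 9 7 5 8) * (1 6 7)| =8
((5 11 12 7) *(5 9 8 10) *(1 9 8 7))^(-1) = (1 12 11 5 10 8 7 9)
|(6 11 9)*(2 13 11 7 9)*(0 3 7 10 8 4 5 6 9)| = |(0 3 7)(2 13 11)(4 5 6 10 8)| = 15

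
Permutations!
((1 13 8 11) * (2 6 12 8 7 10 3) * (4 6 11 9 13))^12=(13)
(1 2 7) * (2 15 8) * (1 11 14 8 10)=(1 15 10)(2 7 11 14 8)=[0, 15, 7, 3, 4, 5, 6, 11, 2, 9, 1, 14, 12, 13, 8, 10]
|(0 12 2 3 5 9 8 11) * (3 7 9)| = |(0 12 2 7 9 8 11)(3 5)| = 14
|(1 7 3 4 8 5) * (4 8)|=|(1 7 3 8 5)|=5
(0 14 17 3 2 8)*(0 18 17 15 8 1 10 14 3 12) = (0 3 2 1 10 14 15 8 18 17 12) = [3, 10, 1, 2, 4, 5, 6, 7, 18, 9, 14, 11, 0, 13, 15, 8, 16, 12, 17]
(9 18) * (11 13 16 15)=[0, 1, 2, 3, 4, 5, 6, 7, 8, 18, 10, 13, 12, 16, 14, 11, 15, 17, 9]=(9 18)(11 13 16 15)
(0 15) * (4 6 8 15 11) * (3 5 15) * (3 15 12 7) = [11, 1, 2, 5, 6, 12, 8, 3, 15, 9, 10, 4, 7, 13, 14, 0] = (0 11 4 6 8 15)(3 5 12 7)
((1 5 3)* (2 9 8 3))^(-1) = ((1 5 2 9 8 3))^(-1) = (1 3 8 9 2 5)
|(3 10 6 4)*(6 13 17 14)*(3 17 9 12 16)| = 12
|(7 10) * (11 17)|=2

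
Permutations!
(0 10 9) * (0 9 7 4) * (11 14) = (0 10 7 4)(11 14) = [10, 1, 2, 3, 0, 5, 6, 4, 8, 9, 7, 14, 12, 13, 11]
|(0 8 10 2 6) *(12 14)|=|(0 8 10 2 6)(12 14)|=10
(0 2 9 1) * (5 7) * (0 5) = [2, 5, 9, 3, 4, 7, 6, 0, 8, 1] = (0 2 9 1 5 7)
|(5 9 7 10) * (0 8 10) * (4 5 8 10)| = 7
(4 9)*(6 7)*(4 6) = (4 9 6 7) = [0, 1, 2, 3, 9, 5, 7, 4, 8, 6]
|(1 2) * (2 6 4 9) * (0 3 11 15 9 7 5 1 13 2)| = 10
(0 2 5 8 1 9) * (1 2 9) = (0 9)(2 5 8) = [9, 1, 5, 3, 4, 8, 6, 7, 2, 0]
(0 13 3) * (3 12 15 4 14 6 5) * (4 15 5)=(15)(0 13 12 5 3)(4 14 6)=[13, 1, 2, 0, 14, 3, 4, 7, 8, 9, 10, 11, 5, 12, 6, 15]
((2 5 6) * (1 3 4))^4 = (1 3 4)(2 5 6)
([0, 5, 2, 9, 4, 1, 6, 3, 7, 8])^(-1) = [0, 5, 2, 7, 4, 1, 6, 8, 9, 3]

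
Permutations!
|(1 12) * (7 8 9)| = 6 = |(1 12)(7 8 9)|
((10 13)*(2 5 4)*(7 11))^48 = ((2 5 4)(7 11)(10 13))^48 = (13)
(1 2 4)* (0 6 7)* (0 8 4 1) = [6, 2, 1, 3, 0, 5, 7, 8, 4] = (0 6 7 8 4)(1 2)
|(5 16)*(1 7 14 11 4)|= |(1 7 14 11 4)(5 16)|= 10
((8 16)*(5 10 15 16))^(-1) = (5 8 16 15 10)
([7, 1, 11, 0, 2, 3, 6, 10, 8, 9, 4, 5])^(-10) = [5, 1, 10, 11, 7, 2, 6, 3, 8, 9, 0, 4]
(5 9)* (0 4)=(0 4)(5 9)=[4, 1, 2, 3, 0, 9, 6, 7, 8, 5]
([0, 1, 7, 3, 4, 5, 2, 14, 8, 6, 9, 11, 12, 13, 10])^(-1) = (2 6 9 10 14 7)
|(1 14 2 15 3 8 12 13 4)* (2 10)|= |(1 14 10 2 15 3 8 12 13 4)|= 10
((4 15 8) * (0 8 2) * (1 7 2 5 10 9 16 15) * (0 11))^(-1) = ((0 8 4 1 7 2 11)(5 10 9 16 15))^(-1) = (0 11 2 7 1 4 8)(5 15 16 9 10)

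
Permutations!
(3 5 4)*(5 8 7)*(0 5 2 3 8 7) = (0 5 4 8)(2 3 7) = [5, 1, 3, 7, 8, 4, 6, 2, 0]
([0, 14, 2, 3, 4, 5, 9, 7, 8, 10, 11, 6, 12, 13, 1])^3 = (1 14)(6 11 10 9)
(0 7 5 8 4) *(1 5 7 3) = [3, 5, 2, 1, 0, 8, 6, 7, 4] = (0 3 1 5 8 4)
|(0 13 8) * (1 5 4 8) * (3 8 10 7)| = |(0 13 1 5 4 10 7 3 8)| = 9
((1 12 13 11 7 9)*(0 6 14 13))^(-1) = ((0 6 14 13 11 7 9 1 12))^(-1) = (0 12 1 9 7 11 13 14 6)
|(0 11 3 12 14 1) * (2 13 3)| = |(0 11 2 13 3 12 14 1)| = 8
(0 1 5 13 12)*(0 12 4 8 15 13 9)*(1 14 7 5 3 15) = (0 14 7 5 9)(1 3 15 13 4 8) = [14, 3, 2, 15, 8, 9, 6, 5, 1, 0, 10, 11, 12, 4, 7, 13]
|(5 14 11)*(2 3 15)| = |(2 3 15)(5 14 11)| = 3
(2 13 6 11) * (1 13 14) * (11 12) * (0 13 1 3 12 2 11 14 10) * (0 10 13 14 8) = [14, 1, 13, 12, 4, 5, 2, 7, 0, 9, 10, 11, 8, 6, 3] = (0 14 3 12 8)(2 13 6)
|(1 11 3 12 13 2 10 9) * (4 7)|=|(1 11 3 12 13 2 10 9)(4 7)|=8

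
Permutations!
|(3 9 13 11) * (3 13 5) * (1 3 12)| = |(1 3 9 5 12)(11 13)| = 10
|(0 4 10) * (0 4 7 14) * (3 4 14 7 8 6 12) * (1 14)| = 9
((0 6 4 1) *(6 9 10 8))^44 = ((0 9 10 8 6 4 1))^44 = (0 10 6 1 9 8 4)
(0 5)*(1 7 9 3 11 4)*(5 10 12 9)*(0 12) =(0 10)(1 7 5 12 9 3 11 4) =[10, 7, 2, 11, 1, 12, 6, 5, 8, 3, 0, 4, 9]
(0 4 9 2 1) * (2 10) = [4, 0, 1, 3, 9, 5, 6, 7, 8, 10, 2] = (0 4 9 10 2 1)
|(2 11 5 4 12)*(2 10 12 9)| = 10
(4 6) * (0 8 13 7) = (0 8 13 7)(4 6) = [8, 1, 2, 3, 6, 5, 4, 0, 13, 9, 10, 11, 12, 7]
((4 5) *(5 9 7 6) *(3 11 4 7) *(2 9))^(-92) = ((2 9 3 11 4)(5 7 6))^(-92) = (2 11 9 4 3)(5 7 6)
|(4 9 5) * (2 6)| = 6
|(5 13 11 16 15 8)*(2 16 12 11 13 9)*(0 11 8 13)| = 10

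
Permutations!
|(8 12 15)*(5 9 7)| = |(5 9 7)(8 12 15)| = 3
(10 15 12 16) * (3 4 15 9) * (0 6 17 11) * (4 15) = (0 6 17 11)(3 15 12 16 10 9) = [6, 1, 2, 15, 4, 5, 17, 7, 8, 3, 9, 0, 16, 13, 14, 12, 10, 11]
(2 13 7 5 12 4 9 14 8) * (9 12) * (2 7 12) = [0, 1, 13, 3, 2, 9, 6, 5, 7, 14, 10, 11, 4, 12, 8] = (2 13 12 4)(5 9 14 8 7)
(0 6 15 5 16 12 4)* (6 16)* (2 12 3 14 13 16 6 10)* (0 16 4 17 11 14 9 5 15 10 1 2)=(0 6 10)(1 2 12 17 11 14 13 4 16 3 9 5)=[6, 2, 12, 9, 16, 1, 10, 7, 8, 5, 0, 14, 17, 4, 13, 15, 3, 11]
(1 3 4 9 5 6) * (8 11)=(1 3 4 9 5 6)(8 11)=[0, 3, 2, 4, 9, 6, 1, 7, 11, 5, 10, 8]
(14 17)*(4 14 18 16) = (4 14 17 18 16) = [0, 1, 2, 3, 14, 5, 6, 7, 8, 9, 10, 11, 12, 13, 17, 15, 4, 18, 16]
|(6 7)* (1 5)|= 2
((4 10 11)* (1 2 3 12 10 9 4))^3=((1 2 3 12 10 11)(4 9))^3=(1 12)(2 10)(3 11)(4 9)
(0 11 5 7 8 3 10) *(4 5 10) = (0 11 10)(3 4 5 7 8) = [11, 1, 2, 4, 5, 7, 6, 8, 3, 9, 0, 10]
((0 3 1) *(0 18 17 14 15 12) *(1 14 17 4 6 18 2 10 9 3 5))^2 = (0 1 10 3 15)(2 9 14 12 5)(4 18 6) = ((0 5 1 2 10 9 3 14 15 12)(4 6 18))^2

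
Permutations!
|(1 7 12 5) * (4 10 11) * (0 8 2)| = |(0 8 2)(1 7 12 5)(4 10 11)| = 12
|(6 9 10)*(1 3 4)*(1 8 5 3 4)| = |(1 4 8 5 3)(6 9 10)| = 15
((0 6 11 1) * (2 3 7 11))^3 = ((0 6 2 3 7 11 1))^3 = (0 3 1 2 11 6 7)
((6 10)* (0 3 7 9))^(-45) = (0 9 7 3)(6 10) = ((0 3 7 9)(6 10))^(-45)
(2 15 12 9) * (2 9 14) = (2 15 12 14) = [0, 1, 15, 3, 4, 5, 6, 7, 8, 9, 10, 11, 14, 13, 2, 12]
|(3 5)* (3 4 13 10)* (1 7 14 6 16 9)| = |(1 7 14 6 16 9)(3 5 4 13 10)| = 30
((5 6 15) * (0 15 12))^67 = ((0 15 5 6 12))^67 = (0 5 12 15 6)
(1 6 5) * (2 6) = (1 2 6 5) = [0, 2, 6, 3, 4, 1, 5]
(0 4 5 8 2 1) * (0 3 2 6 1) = (0 4 5 8 6 1 3 2) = [4, 3, 0, 2, 5, 8, 1, 7, 6]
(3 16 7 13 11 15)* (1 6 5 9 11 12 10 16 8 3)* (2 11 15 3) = (1 6 5 9 15)(2 11 3 8)(7 13 12 10 16) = [0, 6, 11, 8, 4, 9, 5, 13, 2, 15, 16, 3, 10, 12, 14, 1, 7]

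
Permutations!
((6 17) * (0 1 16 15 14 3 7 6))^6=((0 1 16 15 14 3 7 6 17))^6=(0 7 15)(1 6 14)(3 16 17)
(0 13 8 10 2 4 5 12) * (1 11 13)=(0 1 11 13 8 10 2 4 5 12)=[1, 11, 4, 3, 5, 12, 6, 7, 10, 9, 2, 13, 0, 8]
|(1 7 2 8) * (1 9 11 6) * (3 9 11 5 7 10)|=|(1 10 3 9 5 7 2 8 11 6)|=10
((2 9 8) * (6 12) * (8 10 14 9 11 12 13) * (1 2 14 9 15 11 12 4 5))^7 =((1 2 12 6 13 8 14 15 11 4 5)(9 10))^7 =(1 15 6 5 14 12 4 8 2 11 13)(9 10)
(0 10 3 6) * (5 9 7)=(0 10 3 6)(5 9 7)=[10, 1, 2, 6, 4, 9, 0, 5, 8, 7, 3]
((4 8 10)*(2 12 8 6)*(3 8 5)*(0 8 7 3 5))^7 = ((0 8 10 4 6 2 12)(3 7))^7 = (12)(3 7)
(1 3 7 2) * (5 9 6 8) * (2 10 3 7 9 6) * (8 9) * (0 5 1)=(0 5 6 9 2)(1 7 10 3 8)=[5, 7, 0, 8, 4, 6, 9, 10, 1, 2, 3]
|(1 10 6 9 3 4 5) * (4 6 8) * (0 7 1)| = 21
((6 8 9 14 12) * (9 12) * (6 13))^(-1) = (6 13 12 8)(9 14) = ((6 8 12 13)(9 14))^(-1)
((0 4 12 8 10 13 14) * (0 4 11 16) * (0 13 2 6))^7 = (0 8 13 6 12 16 2 4 11 10 14)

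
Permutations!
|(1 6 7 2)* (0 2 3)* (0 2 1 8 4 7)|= 15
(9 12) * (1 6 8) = [0, 6, 2, 3, 4, 5, 8, 7, 1, 12, 10, 11, 9] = (1 6 8)(9 12)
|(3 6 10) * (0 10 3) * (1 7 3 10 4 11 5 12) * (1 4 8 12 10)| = 28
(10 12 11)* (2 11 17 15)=(2 11 10 12 17 15)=[0, 1, 11, 3, 4, 5, 6, 7, 8, 9, 12, 10, 17, 13, 14, 2, 16, 15]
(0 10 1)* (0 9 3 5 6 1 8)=(0 10 8)(1 9 3 5 6)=[10, 9, 2, 5, 4, 6, 1, 7, 0, 3, 8]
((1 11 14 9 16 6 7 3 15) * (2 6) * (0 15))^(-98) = (0 15 1 11 14 9 16 2 6 7 3)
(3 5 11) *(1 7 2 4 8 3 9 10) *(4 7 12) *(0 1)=[1, 12, 7, 5, 8, 11, 6, 2, 3, 10, 0, 9, 4]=(0 1 12 4 8 3 5 11 9 10)(2 7)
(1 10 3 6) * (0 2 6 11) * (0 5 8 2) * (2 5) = (1 10 3 11 2 6)(5 8) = [0, 10, 6, 11, 4, 8, 1, 7, 5, 9, 3, 2]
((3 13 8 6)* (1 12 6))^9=((1 12 6 3 13 8))^9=(1 3)(6 8)(12 13)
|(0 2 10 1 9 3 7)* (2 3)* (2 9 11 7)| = 7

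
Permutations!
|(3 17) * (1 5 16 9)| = |(1 5 16 9)(3 17)| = 4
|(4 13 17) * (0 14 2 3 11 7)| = |(0 14 2 3 11 7)(4 13 17)| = 6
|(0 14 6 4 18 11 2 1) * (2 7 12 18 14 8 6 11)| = |(0 8 6 4 14 11 7 12 18 2 1)| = 11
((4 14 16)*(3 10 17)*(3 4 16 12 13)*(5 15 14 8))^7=((3 10 17 4 8 5 15 14 12 13))^7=(3 14 8 10 12 5 17 13 15 4)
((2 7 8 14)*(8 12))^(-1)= (2 14 8 12 7)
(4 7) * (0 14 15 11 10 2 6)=(0 14 15 11 10 2 6)(4 7)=[14, 1, 6, 3, 7, 5, 0, 4, 8, 9, 2, 10, 12, 13, 15, 11]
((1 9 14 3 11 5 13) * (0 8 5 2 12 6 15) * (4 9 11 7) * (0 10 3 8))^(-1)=(1 13 5 8 14 9 4 7 3 10 15 6 12 2 11)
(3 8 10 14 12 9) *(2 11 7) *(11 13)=(2 13 11 7)(3 8 10 14 12 9)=[0, 1, 13, 8, 4, 5, 6, 2, 10, 3, 14, 7, 9, 11, 12]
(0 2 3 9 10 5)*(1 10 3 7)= (0 2 7 1 10 5)(3 9)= [2, 10, 7, 9, 4, 0, 6, 1, 8, 3, 5]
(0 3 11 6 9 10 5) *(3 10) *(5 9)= (0 10 9 3 11 6 5)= [10, 1, 2, 11, 4, 0, 5, 7, 8, 3, 9, 6]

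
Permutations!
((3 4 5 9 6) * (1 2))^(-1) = ((1 2)(3 4 5 9 6))^(-1) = (1 2)(3 6 9 5 4)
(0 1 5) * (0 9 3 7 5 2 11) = (0 1 2 11)(3 7 5 9) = [1, 2, 11, 7, 4, 9, 6, 5, 8, 3, 10, 0]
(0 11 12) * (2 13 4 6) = (0 11 12)(2 13 4 6) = [11, 1, 13, 3, 6, 5, 2, 7, 8, 9, 10, 12, 0, 4]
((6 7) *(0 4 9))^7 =((0 4 9)(6 7))^7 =(0 4 9)(6 7)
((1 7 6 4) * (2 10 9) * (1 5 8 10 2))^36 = (1 5)(4 9)(6 10)(7 8)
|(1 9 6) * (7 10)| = |(1 9 6)(7 10)| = 6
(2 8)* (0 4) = [4, 1, 8, 3, 0, 5, 6, 7, 2] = (0 4)(2 8)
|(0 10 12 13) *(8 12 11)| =6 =|(0 10 11 8 12 13)|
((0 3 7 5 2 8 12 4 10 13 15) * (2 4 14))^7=(0 15 13 10 4 5 7 3)(2 14 12 8)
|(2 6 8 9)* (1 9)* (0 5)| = |(0 5)(1 9 2 6 8)| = 10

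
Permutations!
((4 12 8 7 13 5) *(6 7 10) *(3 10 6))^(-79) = (3 10)(4 13 6 12 5 7 8) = ((3 10)(4 12 8 6 7 13 5))^(-79)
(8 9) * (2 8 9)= [0, 1, 8, 3, 4, 5, 6, 7, 2, 9]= (9)(2 8)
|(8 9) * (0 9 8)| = |(0 9)| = 2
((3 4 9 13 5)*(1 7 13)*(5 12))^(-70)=((1 7 13 12 5 3 4 9))^(-70)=(1 13 5 4)(3 9 7 12)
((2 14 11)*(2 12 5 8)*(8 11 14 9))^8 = ((14)(2 9 8)(5 11 12))^8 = (14)(2 8 9)(5 12 11)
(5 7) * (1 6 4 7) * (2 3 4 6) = (1 2 3 4 7 5) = [0, 2, 3, 4, 7, 1, 6, 5]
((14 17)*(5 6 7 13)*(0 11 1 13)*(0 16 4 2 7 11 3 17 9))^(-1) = (0 9 14 17 3)(1 11 6 5 13)(2 4 16 7)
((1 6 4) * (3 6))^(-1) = ((1 3 6 4))^(-1) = (1 4 6 3)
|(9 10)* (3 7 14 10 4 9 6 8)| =6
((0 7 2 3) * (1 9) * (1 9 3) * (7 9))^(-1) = ((0 9 7 2 1 3))^(-1) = (0 3 1 2 7 9)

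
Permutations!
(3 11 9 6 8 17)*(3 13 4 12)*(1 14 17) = (1 14 17 13 4 12 3 11 9 6 8) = [0, 14, 2, 11, 12, 5, 8, 7, 1, 6, 10, 9, 3, 4, 17, 15, 16, 13]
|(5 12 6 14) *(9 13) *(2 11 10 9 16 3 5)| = |(2 11 10 9 13 16 3 5 12 6 14)| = 11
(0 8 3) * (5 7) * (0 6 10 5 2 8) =(2 8 3 6 10 5 7) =[0, 1, 8, 6, 4, 7, 10, 2, 3, 9, 5]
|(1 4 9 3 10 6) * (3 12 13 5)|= 9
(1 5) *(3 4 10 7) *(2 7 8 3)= (1 5)(2 7)(3 4 10 8)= [0, 5, 7, 4, 10, 1, 6, 2, 3, 9, 8]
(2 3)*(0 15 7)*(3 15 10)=[10, 1, 15, 2, 4, 5, 6, 0, 8, 9, 3, 11, 12, 13, 14, 7]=(0 10 3 2 15 7)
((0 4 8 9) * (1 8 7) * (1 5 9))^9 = ((0 4 7 5 9)(1 8))^9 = (0 9 5 7 4)(1 8)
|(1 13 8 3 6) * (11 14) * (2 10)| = 10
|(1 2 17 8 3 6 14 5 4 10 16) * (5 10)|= 18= |(1 2 17 8 3 6 14 10 16)(4 5)|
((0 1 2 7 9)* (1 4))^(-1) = (0 9 7 2 1 4)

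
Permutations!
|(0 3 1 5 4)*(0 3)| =4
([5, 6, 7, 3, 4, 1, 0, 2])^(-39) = (0 5 1 6)(2 7)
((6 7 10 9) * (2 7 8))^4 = (2 6 10)(7 8 9)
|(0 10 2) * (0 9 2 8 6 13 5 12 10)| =6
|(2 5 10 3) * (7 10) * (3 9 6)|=|(2 5 7 10 9 6 3)|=7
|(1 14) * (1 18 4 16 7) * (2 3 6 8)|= |(1 14 18 4 16 7)(2 3 6 8)|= 12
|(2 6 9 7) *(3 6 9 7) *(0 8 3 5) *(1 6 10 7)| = 8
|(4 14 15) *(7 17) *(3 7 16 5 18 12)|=21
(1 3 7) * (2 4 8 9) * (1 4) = [0, 3, 1, 7, 8, 5, 6, 4, 9, 2] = (1 3 7 4 8 9 2)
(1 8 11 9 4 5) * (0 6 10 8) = (0 6 10 8 11 9 4 5 1) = [6, 0, 2, 3, 5, 1, 10, 7, 11, 4, 8, 9]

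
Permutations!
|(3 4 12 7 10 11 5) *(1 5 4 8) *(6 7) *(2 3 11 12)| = 28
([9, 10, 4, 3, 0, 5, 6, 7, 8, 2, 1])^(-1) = (0 4 2 9)(1 10)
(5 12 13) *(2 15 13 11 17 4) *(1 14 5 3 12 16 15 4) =(1 14 5 16 15 13 3 12 11 17)(2 4) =[0, 14, 4, 12, 2, 16, 6, 7, 8, 9, 10, 17, 11, 3, 5, 13, 15, 1]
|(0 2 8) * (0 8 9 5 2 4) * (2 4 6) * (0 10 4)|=10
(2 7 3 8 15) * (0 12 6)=(0 12 6)(2 7 3 8 15)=[12, 1, 7, 8, 4, 5, 0, 3, 15, 9, 10, 11, 6, 13, 14, 2]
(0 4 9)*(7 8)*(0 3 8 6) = (0 4 9 3 8 7 6) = [4, 1, 2, 8, 9, 5, 0, 6, 7, 3]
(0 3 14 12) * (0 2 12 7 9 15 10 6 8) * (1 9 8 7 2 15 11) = [3, 9, 12, 14, 4, 5, 7, 8, 0, 11, 6, 1, 15, 13, 2, 10] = (0 3 14 2 12 15 10 6 7 8)(1 9 11)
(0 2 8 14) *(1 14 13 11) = [2, 14, 8, 3, 4, 5, 6, 7, 13, 9, 10, 1, 12, 11, 0] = (0 2 8 13 11 1 14)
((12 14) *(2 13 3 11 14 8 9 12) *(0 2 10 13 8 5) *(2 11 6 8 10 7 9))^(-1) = (0 5 12 9 7 14 11)(2 8 6 3 13 10)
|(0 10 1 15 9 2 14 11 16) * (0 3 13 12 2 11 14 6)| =12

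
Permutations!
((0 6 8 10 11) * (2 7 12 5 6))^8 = (0 11 10 8 6 5 12 7 2)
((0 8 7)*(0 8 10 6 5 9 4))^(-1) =(0 4 9 5 6 10)(7 8)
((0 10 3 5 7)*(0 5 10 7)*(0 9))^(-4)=(10)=((0 7 5 9)(3 10))^(-4)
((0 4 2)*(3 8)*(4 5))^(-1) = (0 2 4 5)(3 8)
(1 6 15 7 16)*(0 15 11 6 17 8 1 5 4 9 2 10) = (0 15 7 16 5 4 9 2 10)(1 17 8)(6 11) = [15, 17, 10, 3, 9, 4, 11, 16, 1, 2, 0, 6, 12, 13, 14, 7, 5, 8]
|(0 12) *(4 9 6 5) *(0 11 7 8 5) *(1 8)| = 10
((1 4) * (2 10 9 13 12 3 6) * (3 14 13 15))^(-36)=(15)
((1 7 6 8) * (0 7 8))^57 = (1 8)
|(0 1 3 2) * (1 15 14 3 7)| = 10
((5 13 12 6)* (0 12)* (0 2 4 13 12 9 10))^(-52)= ((0 9 10)(2 4 13)(5 12 6))^(-52)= (0 10 9)(2 13 4)(5 6 12)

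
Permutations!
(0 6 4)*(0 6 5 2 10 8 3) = (0 5 2 10 8 3)(4 6) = [5, 1, 10, 0, 6, 2, 4, 7, 3, 9, 8]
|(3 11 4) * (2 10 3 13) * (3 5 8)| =|(2 10 5 8 3 11 4 13)| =8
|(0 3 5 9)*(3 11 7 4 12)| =8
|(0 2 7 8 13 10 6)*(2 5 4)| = |(0 5 4 2 7 8 13 10 6)| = 9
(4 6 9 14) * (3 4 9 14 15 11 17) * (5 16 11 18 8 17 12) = (3 4 6 14 9 15 18 8 17)(5 16 11 12) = [0, 1, 2, 4, 6, 16, 14, 7, 17, 15, 10, 12, 5, 13, 9, 18, 11, 3, 8]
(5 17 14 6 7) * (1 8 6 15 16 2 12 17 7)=(1 8 6)(2 12 17 14 15 16)(5 7)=[0, 8, 12, 3, 4, 7, 1, 5, 6, 9, 10, 11, 17, 13, 15, 16, 2, 14]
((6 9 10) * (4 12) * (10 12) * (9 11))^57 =(4 11)(6 12)(9 10)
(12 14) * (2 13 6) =[0, 1, 13, 3, 4, 5, 2, 7, 8, 9, 10, 11, 14, 6, 12] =(2 13 6)(12 14)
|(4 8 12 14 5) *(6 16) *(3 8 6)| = 8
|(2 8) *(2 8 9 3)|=|(2 9 3)|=3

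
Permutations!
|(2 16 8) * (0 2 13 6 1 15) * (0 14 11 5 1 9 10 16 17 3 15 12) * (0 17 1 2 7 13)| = |(0 7 13 6 9 10 16 8)(1 12 17 3 15 14 11 5 2)| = 72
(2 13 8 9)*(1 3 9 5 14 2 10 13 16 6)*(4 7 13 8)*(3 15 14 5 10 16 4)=(1 15 14 2 4 7 13 3 9 16 6)(8 10)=[0, 15, 4, 9, 7, 5, 1, 13, 10, 16, 8, 11, 12, 3, 2, 14, 6]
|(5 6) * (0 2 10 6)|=|(0 2 10 6 5)|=5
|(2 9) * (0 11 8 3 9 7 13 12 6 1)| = 11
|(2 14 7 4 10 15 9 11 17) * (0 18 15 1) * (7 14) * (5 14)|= |(0 18 15 9 11 17 2 7 4 10 1)(5 14)|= 22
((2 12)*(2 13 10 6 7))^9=((2 12 13 10 6 7))^9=(2 10)(6 12)(7 13)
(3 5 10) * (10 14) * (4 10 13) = (3 5 14 13 4 10) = [0, 1, 2, 5, 10, 14, 6, 7, 8, 9, 3, 11, 12, 4, 13]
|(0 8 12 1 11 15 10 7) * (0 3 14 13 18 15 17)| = 42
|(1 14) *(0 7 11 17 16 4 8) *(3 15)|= 14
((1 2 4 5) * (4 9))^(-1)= ((1 2 9 4 5))^(-1)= (1 5 4 9 2)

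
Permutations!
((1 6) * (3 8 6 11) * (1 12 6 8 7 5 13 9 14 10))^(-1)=((1 11 3 7 5 13 9 14 10)(6 12))^(-1)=(1 10 14 9 13 5 7 3 11)(6 12)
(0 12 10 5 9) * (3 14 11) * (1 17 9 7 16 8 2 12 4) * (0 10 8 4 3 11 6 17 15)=(0 3 14 6 17 9 10 5 7 16 4 1 15)(2 12 8)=[3, 15, 12, 14, 1, 7, 17, 16, 2, 10, 5, 11, 8, 13, 6, 0, 4, 9]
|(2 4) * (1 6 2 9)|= 5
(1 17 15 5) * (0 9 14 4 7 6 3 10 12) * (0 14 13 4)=[9, 17, 2, 10, 7, 1, 3, 6, 8, 13, 12, 11, 14, 4, 0, 5, 16, 15]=(0 9 13 4 7 6 3 10 12 14)(1 17 15 5)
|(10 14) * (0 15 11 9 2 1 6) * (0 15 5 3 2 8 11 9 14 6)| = 35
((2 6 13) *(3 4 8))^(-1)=(2 13 6)(3 8 4)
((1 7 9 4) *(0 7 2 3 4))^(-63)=((0 7 9)(1 2 3 4))^(-63)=(9)(1 2 3 4)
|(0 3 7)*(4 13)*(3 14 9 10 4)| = 8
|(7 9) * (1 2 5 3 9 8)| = 7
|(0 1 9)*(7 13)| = |(0 1 9)(7 13)| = 6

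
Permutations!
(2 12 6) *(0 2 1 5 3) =[2, 5, 12, 0, 4, 3, 1, 7, 8, 9, 10, 11, 6] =(0 2 12 6 1 5 3)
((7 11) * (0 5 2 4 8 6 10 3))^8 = (11)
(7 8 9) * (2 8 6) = (2 8 9 7 6) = [0, 1, 8, 3, 4, 5, 2, 6, 9, 7]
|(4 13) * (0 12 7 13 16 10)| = |(0 12 7 13 4 16 10)| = 7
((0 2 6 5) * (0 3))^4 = ((0 2 6 5 3))^4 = (0 3 5 6 2)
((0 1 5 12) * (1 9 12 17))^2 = (0 12 9)(1 17 5)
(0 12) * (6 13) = (0 12)(6 13) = [12, 1, 2, 3, 4, 5, 13, 7, 8, 9, 10, 11, 0, 6]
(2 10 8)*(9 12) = (2 10 8)(9 12) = [0, 1, 10, 3, 4, 5, 6, 7, 2, 12, 8, 11, 9]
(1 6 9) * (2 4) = (1 6 9)(2 4) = [0, 6, 4, 3, 2, 5, 9, 7, 8, 1]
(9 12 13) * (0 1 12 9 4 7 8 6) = [1, 12, 2, 3, 7, 5, 0, 8, 6, 9, 10, 11, 13, 4] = (0 1 12 13 4 7 8 6)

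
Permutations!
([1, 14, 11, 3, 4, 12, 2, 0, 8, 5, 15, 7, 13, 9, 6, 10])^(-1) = (0 7 11 2 6 14 1)(5 9 13 12)(10 15)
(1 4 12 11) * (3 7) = [0, 4, 2, 7, 12, 5, 6, 3, 8, 9, 10, 1, 11] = (1 4 12 11)(3 7)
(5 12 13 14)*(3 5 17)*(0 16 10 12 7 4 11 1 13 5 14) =(0 16 10 12 5 7 4 11 1 13)(3 14 17) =[16, 13, 2, 14, 11, 7, 6, 4, 8, 9, 12, 1, 5, 0, 17, 15, 10, 3]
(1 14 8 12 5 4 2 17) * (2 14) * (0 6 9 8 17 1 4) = (0 6 9 8 12 5)(1 2)(4 14 17) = [6, 2, 1, 3, 14, 0, 9, 7, 12, 8, 10, 11, 5, 13, 17, 15, 16, 4]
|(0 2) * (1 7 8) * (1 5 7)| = |(0 2)(5 7 8)| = 6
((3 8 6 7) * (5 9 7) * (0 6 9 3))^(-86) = (0 9 3 6 7 8 5)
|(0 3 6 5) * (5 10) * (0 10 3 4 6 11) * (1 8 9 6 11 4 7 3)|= |(0 7 3 4 11)(1 8 9 6)(5 10)|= 20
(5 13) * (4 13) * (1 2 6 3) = [0, 2, 6, 1, 13, 4, 3, 7, 8, 9, 10, 11, 12, 5] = (1 2 6 3)(4 13 5)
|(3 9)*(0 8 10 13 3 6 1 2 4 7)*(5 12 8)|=13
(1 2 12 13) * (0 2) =(0 2 12 13 1) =[2, 0, 12, 3, 4, 5, 6, 7, 8, 9, 10, 11, 13, 1]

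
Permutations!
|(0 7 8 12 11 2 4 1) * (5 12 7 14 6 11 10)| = 42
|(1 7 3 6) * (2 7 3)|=|(1 3 6)(2 7)|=6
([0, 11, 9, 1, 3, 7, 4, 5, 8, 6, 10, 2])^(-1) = [0, 3, 11, 4, 6, 7, 9, 5, 8, 2, 10, 1]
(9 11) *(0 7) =(0 7)(9 11) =[7, 1, 2, 3, 4, 5, 6, 0, 8, 11, 10, 9]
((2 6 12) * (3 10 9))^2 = ((2 6 12)(3 10 9))^2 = (2 12 6)(3 9 10)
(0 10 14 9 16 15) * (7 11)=(0 10 14 9 16 15)(7 11)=[10, 1, 2, 3, 4, 5, 6, 11, 8, 16, 14, 7, 12, 13, 9, 0, 15]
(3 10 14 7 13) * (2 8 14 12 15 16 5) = (2 8 14 7 13 3 10 12 15 16 5) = [0, 1, 8, 10, 4, 2, 6, 13, 14, 9, 12, 11, 15, 3, 7, 16, 5]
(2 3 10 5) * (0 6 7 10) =(0 6 7 10 5 2 3) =[6, 1, 3, 0, 4, 2, 7, 10, 8, 9, 5]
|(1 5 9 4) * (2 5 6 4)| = |(1 6 4)(2 5 9)| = 3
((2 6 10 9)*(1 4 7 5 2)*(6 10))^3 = ((1 4 7 5 2 10 9))^3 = (1 5 9 7 10 4 2)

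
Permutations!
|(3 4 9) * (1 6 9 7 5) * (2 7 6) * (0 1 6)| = |(0 1 2 7 5 6 9 3 4)| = 9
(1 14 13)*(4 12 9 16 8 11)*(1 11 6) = (1 14 13 11 4 12 9 16 8 6) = [0, 14, 2, 3, 12, 5, 1, 7, 6, 16, 10, 4, 9, 11, 13, 15, 8]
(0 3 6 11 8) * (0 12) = (0 3 6 11 8 12) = [3, 1, 2, 6, 4, 5, 11, 7, 12, 9, 10, 8, 0]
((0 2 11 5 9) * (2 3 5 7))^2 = ((0 3 5 9)(2 11 7))^2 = (0 5)(2 7 11)(3 9)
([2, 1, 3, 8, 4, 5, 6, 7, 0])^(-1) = [8, 1, 0, 2, 4, 5, 6, 7, 3]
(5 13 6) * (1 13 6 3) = (1 13 3)(5 6) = [0, 13, 2, 1, 4, 6, 5, 7, 8, 9, 10, 11, 12, 3]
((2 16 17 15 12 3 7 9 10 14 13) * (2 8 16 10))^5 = (2 16 7 13 12 10 17 9 8 3 14 15)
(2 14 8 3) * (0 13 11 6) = (0 13 11 6)(2 14 8 3) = [13, 1, 14, 2, 4, 5, 0, 7, 3, 9, 10, 6, 12, 11, 8]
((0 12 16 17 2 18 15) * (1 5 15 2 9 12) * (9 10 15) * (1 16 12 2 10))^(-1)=(0 15 10 18 2 9 5 1 17 16)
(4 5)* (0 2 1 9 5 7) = (0 2 1 9 5 4 7) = [2, 9, 1, 3, 7, 4, 6, 0, 8, 5]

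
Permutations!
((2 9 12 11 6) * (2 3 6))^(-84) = ((2 9 12 11)(3 6))^(-84) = (12)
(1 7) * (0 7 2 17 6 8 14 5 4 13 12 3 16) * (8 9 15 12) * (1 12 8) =[7, 2, 17, 16, 13, 4, 9, 12, 14, 15, 10, 11, 3, 1, 5, 8, 0, 6] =(0 7 12 3 16)(1 2 17 6 9 15 8 14 5 4 13)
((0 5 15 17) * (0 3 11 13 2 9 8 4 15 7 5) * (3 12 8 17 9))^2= (2 11)(3 13)(4 9 12)(8 15 17)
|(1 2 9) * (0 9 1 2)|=|(0 9 2 1)|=4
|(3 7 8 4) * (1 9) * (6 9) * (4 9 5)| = |(1 6 5 4 3 7 8 9)| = 8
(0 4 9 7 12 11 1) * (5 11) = (0 4 9 7 12 5 11 1) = [4, 0, 2, 3, 9, 11, 6, 12, 8, 7, 10, 1, 5]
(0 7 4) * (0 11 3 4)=(0 7)(3 4 11)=[7, 1, 2, 4, 11, 5, 6, 0, 8, 9, 10, 3]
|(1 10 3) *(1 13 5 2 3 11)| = |(1 10 11)(2 3 13 5)| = 12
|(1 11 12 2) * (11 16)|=5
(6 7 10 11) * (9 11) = (6 7 10 9 11) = [0, 1, 2, 3, 4, 5, 7, 10, 8, 11, 9, 6]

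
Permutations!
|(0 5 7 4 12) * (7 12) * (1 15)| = |(0 5 12)(1 15)(4 7)| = 6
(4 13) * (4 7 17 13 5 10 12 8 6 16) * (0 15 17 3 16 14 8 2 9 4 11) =(0 15 17 13 7 3 16 11)(2 9 4 5 10 12)(6 14 8) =[15, 1, 9, 16, 5, 10, 14, 3, 6, 4, 12, 0, 2, 7, 8, 17, 11, 13]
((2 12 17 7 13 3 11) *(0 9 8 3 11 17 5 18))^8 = ((0 9 8 3 17 7 13 11 2 12 5 18))^8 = (0 2 17)(3 18 11)(5 13 8)(7 9 12)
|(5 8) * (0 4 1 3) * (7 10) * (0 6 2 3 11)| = |(0 4 1 11)(2 3 6)(5 8)(7 10)| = 12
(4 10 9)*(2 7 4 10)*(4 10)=(2 7 10 9 4)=[0, 1, 7, 3, 2, 5, 6, 10, 8, 4, 9]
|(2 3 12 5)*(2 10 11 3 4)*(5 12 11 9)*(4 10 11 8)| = 8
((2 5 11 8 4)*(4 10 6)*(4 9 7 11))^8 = ((2 5 4)(6 9 7 11 8 10))^8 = (2 4 5)(6 7 8)(9 11 10)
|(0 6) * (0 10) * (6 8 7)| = |(0 8 7 6 10)| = 5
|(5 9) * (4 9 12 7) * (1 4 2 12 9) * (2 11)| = |(1 4)(2 12 7 11)(5 9)| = 4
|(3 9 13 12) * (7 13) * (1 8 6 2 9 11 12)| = 21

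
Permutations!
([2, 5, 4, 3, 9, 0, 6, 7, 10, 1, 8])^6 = (10)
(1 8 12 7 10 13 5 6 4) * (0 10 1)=(0 10 13 5 6 4)(1 8 12 7)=[10, 8, 2, 3, 0, 6, 4, 1, 12, 9, 13, 11, 7, 5]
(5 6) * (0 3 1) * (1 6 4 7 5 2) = [3, 0, 1, 6, 7, 4, 2, 5] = (0 3 6 2 1)(4 7 5)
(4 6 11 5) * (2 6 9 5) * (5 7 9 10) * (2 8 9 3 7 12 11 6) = [0, 1, 2, 7, 10, 4, 6, 3, 9, 12, 5, 8, 11] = (3 7)(4 10 5)(8 9 12 11)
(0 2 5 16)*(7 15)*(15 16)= (0 2 5 15 7 16)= [2, 1, 5, 3, 4, 15, 6, 16, 8, 9, 10, 11, 12, 13, 14, 7, 0]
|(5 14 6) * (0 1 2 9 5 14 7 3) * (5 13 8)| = 18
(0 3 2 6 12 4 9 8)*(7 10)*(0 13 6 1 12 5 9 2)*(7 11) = (0 3)(1 12 4 2)(5 9 8 13 6)(7 10 11) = [3, 12, 1, 0, 2, 9, 5, 10, 13, 8, 11, 7, 4, 6]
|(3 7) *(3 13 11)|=4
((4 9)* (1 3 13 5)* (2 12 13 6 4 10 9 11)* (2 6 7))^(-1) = (1 5 13 12 2 7 3)(4 6 11)(9 10)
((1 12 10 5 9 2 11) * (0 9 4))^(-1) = (0 4 5 10 12 1 11 2 9)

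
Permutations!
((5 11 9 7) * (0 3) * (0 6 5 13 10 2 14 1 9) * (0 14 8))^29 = (0 5 1 13 8 6 14 7 2 3 11 9 10)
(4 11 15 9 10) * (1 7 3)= [0, 7, 2, 1, 11, 5, 6, 3, 8, 10, 4, 15, 12, 13, 14, 9]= (1 7 3)(4 11 15 9 10)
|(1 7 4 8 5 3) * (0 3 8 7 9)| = 4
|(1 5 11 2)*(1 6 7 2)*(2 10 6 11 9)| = 15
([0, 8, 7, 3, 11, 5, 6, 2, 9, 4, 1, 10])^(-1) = (1 10 11 4 9 8)(2 7)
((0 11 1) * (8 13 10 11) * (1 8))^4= (13)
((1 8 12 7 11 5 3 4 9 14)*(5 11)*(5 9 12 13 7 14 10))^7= ((1 8 13 7 9 10 5 3 4 12 14))^7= (1 3 7 14 5 13 12 10 8 4 9)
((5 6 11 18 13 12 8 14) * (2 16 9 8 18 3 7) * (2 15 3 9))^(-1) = (2 16)(3 15 7)(5 14 8 9 11 6)(12 13 18)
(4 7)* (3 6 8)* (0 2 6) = (0 2 6 8 3)(4 7) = [2, 1, 6, 0, 7, 5, 8, 4, 3]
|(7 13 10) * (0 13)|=|(0 13 10 7)|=4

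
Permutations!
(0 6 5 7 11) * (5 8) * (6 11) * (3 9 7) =[11, 1, 2, 9, 4, 3, 8, 6, 5, 7, 10, 0] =(0 11)(3 9 7 6 8 5)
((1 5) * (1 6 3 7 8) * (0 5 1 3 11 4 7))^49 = (0 5 6 11 4 7 8 3)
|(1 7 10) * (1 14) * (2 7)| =5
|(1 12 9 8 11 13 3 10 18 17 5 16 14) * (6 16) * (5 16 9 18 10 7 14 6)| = 13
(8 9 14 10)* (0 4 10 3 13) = (0 4 10 8 9 14 3 13) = [4, 1, 2, 13, 10, 5, 6, 7, 9, 14, 8, 11, 12, 0, 3]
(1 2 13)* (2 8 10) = (1 8 10 2 13) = [0, 8, 13, 3, 4, 5, 6, 7, 10, 9, 2, 11, 12, 1]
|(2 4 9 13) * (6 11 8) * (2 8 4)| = 6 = |(4 9 13 8 6 11)|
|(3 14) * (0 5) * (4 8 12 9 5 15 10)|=8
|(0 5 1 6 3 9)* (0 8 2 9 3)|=12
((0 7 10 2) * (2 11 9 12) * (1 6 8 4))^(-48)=(0 7 10 11 9 12 2)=((0 7 10 11 9 12 2)(1 6 8 4))^(-48)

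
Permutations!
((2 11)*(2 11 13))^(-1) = (2 13)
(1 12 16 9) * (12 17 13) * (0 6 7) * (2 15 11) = [6, 17, 15, 3, 4, 5, 7, 0, 8, 1, 10, 2, 16, 12, 14, 11, 9, 13] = (0 6 7)(1 17 13 12 16 9)(2 15 11)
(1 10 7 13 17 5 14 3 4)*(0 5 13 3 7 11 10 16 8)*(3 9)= (0 5 14 7 9 3 4 1 16 8)(10 11)(13 17)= [5, 16, 2, 4, 1, 14, 6, 9, 0, 3, 11, 10, 12, 17, 7, 15, 8, 13]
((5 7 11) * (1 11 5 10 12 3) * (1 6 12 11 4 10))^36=(12)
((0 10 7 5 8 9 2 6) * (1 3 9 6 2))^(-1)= ((0 10 7 5 8 6)(1 3 9))^(-1)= (0 6 8 5 7 10)(1 9 3)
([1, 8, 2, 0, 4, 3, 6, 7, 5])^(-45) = [0, 1, 2, 3, 4, 5, 6, 7, 8]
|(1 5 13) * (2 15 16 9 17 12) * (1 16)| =|(1 5 13 16 9 17 12 2 15)| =9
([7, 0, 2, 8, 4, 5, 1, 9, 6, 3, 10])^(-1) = (10)(0 1 6 8 3 9 7)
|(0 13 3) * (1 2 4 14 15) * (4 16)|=|(0 13 3)(1 2 16 4 14 15)|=6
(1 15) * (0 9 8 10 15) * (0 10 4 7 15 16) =(0 9 8 4 7 15 1 10 16) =[9, 10, 2, 3, 7, 5, 6, 15, 4, 8, 16, 11, 12, 13, 14, 1, 0]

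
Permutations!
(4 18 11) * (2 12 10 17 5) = [0, 1, 12, 3, 18, 2, 6, 7, 8, 9, 17, 4, 10, 13, 14, 15, 16, 5, 11] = (2 12 10 17 5)(4 18 11)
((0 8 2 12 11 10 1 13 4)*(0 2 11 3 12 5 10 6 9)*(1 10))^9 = (0 9 6 11 8)(1 5 2 4 13)(3 12)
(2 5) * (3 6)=[0, 1, 5, 6, 4, 2, 3]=(2 5)(3 6)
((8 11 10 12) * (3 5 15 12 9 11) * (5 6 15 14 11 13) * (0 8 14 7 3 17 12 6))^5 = ((0 8 17 12 14 11 10 9 13 5 7 3)(6 15))^5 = (0 11 7 12 13 8 10 3 14 5 17 9)(6 15)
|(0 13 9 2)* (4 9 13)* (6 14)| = |(0 4 9 2)(6 14)| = 4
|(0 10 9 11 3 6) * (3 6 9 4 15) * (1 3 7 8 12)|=12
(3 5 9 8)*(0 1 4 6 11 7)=(0 1 4 6 11 7)(3 5 9 8)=[1, 4, 2, 5, 6, 9, 11, 0, 3, 8, 10, 7]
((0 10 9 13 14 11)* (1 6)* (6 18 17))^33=(0 13)(1 18 17 6)(9 11)(10 14)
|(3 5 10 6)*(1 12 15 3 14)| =8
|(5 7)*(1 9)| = |(1 9)(5 7)| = 2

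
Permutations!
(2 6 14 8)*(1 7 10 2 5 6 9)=[0, 7, 9, 3, 4, 6, 14, 10, 5, 1, 2, 11, 12, 13, 8]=(1 7 10 2 9)(5 6 14 8)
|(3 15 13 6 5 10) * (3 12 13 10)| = 7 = |(3 15 10 12 13 6 5)|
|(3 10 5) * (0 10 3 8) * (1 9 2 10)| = |(0 1 9 2 10 5 8)| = 7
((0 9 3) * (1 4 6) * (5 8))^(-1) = (0 3 9)(1 6 4)(5 8)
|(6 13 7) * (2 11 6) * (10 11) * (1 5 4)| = 6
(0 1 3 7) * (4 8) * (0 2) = [1, 3, 0, 7, 8, 5, 6, 2, 4] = (0 1 3 7 2)(4 8)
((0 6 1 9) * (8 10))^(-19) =((0 6 1 9)(8 10))^(-19) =(0 6 1 9)(8 10)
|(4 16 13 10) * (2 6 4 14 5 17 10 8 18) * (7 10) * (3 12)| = 70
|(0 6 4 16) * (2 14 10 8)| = 4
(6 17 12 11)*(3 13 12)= (3 13 12 11 6 17)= [0, 1, 2, 13, 4, 5, 17, 7, 8, 9, 10, 6, 11, 12, 14, 15, 16, 3]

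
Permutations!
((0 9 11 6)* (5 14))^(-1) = (0 6 11 9)(5 14)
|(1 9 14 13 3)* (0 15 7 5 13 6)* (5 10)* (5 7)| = |(0 15 5 13 3 1 9 14 6)(7 10)| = 18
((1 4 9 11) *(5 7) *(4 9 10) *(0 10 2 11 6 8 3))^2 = ((0 10 4 2 11 1 9 6 8 3)(5 7))^2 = (0 4 11 9 8)(1 6 3 10 2)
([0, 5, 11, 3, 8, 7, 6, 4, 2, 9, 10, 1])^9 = [0, 7, 1, 3, 2, 4, 6, 8, 11, 9, 10, 5]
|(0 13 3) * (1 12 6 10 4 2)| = 6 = |(0 13 3)(1 12 6 10 4 2)|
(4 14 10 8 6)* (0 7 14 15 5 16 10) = (0 7 14)(4 15 5 16 10 8 6) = [7, 1, 2, 3, 15, 16, 4, 14, 6, 9, 8, 11, 12, 13, 0, 5, 10]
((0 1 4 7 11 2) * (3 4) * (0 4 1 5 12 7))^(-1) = (0 4 2 11 7 12 5)(1 3)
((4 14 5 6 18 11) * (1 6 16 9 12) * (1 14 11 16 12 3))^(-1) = (1 3 9 16 18 6)(4 11)(5 14 12)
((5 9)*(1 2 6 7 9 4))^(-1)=(1 4 5 9 7 6 2)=((1 2 6 7 9 5 4))^(-1)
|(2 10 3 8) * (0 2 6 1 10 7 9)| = |(0 2 7 9)(1 10 3 8 6)| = 20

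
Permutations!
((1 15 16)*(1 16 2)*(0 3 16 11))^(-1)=((0 3 16 11)(1 15 2))^(-1)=(0 11 16 3)(1 2 15)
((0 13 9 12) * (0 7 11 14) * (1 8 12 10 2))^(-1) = (0 14 11 7 12 8 1 2 10 9 13) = ((0 13 9 10 2 1 8 12 7 11 14))^(-1)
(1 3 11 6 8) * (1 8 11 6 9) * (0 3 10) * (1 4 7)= (0 3 6 11 9 4 7 1 10)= [3, 10, 2, 6, 7, 5, 11, 1, 8, 4, 0, 9]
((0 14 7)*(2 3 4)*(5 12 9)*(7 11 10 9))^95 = (0 7 12 5 9 10 11 14)(2 4 3)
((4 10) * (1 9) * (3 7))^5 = (1 9)(3 7)(4 10)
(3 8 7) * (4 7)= [0, 1, 2, 8, 7, 5, 6, 3, 4]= (3 8 4 7)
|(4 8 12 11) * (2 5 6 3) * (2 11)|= 8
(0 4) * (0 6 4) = (4 6) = [0, 1, 2, 3, 6, 5, 4]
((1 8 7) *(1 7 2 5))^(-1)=((1 8 2 5))^(-1)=(1 5 2 8)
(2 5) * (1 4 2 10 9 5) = (1 4 2)(5 10 9) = [0, 4, 1, 3, 2, 10, 6, 7, 8, 5, 9]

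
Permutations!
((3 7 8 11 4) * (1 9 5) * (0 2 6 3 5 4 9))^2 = (0 6 7 11 4 1 2 3 8 9 5)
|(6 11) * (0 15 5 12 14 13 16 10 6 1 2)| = 12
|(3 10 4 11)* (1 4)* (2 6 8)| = |(1 4 11 3 10)(2 6 8)| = 15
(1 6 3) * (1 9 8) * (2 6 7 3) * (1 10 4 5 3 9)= [0, 7, 6, 1, 5, 3, 2, 9, 10, 8, 4]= (1 7 9 8 10 4 5 3)(2 6)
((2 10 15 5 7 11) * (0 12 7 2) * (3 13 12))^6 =(2 15)(5 10)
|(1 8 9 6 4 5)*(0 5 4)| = |(0 5 1 8 9 6)| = 6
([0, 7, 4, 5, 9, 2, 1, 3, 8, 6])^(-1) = [0, 6, 5, 7, 2, 3, 9, 1, 8, 4]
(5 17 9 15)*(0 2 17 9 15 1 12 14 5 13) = (0 2 17 15 13)(1 12 14 5 9) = [2, 12, 17, 3, 4, 9, 6, 7, 8, 1, 10, 11, 14, 0, 5, 13, 16, 15]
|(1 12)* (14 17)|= 2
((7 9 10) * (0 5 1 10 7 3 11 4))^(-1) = ((0 5 1 10 3 11 4)(7 9))^(-1) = (0 4 11 3 10 1 5)(7 9)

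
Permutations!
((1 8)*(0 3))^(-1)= (0 3)(1 8)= ((0 3)(1 8))^(-1)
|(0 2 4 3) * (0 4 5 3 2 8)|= 4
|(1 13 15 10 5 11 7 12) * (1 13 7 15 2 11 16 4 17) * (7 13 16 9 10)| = 30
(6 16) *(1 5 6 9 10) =(1 5 6 16 9 10) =[0, 5, 2, 3, 4, 6, 16, 7, 8, 10, 1, 11, 12, 13, 14, 15, 9]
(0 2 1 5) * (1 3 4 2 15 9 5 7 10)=(0 15 9 5)(1 7 10)(2 3 4)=[15, 7, 3, 4, 2, 0, 6, 10, 8, 5, 1, 11, 12, 13, 14, 9]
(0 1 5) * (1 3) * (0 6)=(0 3 1 5 6)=[3, 5, 2, 1, 4, 6, 0]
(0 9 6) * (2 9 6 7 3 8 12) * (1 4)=(0 6)(1 4)(2 9 7 3 8 12)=[6, 4, 9, 8, 1, 5, 0, 3, 12, 7, 10, 11, 2]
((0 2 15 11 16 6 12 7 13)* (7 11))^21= (0 2 15 7 13)(6 12 11 16)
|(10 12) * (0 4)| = |(0 4)(10 12)| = 2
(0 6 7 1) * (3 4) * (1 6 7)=[7, 0, 2, 4, 3, 5, 1, 6]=(0 7 6 1)(3 4)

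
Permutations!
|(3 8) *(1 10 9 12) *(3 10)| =6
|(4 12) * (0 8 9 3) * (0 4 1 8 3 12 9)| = 7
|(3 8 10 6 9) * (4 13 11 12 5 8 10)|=|(3 10 6 9)(4 13 11 12 5 8)|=12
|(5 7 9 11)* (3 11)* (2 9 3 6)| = |(2 9 6)(3 11 5 7)| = 12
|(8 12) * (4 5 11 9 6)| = 10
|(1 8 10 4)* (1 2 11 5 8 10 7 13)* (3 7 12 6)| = |(1 10 4 2 11 5 8 12 6 3 7 13)| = 12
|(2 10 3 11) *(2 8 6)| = |(2 10 3 11 8 6)| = 6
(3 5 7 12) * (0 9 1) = (0 9 1)(3 5 7 12) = [9, 0, 2, 5, 4, 7, 6, 12, 8, 1, 10, 11, 3]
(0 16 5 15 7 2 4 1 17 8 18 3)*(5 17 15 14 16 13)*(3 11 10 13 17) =(0 17 8 18 11 10 13 5 14 16 3)(1 15 7 2 4) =[17, 15, 4, 0, 1, 14, 6, 2, 18, 9, 13, 10, 12, 5, 16, 7, 3, 8, 11]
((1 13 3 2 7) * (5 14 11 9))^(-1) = ((1 13 3 2 7)(5 14 11 9))^(-1) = (1 7 2 3 13)(5 9 11 14)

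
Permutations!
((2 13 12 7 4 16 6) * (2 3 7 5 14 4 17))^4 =((2 13 12 5 14 4 16 6 3 7 17))^4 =(2 14 3 13 4 7 12 16 17 5 6)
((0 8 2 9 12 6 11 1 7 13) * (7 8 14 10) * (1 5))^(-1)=(0 13 7 10 14)(1 5 11 6 12 9 2 8)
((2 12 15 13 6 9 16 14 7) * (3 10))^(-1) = ((2 12 15 13 6 9 16 14 7)(3 10))^(-1) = (2 7 14 16 9 6 13 15 12)(3 10)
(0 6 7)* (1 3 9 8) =(0 6 7)(1 3 9 8) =[6, 3, 2, 9, 4, 5, 7, 0, 1, 8]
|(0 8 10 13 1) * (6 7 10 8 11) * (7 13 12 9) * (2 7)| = 5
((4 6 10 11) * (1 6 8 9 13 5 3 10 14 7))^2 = ((1 6 14 7)(3 10 11 4 8 9 13 5))^2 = (1 14)(3 11 8 13)(4 9 5 10)(6 7)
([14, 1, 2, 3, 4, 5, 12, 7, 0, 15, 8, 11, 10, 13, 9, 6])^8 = [0, 1, 2, 3, 4, 5, 6, 7, 8, 9, 10, 11, 12, 13, 14, 15]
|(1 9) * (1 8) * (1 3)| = 4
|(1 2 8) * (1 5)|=|(1 2 8 5)|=4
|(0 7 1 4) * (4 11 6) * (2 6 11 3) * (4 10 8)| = 9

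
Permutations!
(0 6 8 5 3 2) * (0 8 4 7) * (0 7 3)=[6, 1, 8, 2, 3, 0, 4, 7, 5]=(0 6 4 3 2 8 5)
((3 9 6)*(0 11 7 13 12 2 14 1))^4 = ((0 11 7 13 12 2 14 1)(3 9 6))^4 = (0 12)(1 13)(2 11)(3 9 6)(7 14)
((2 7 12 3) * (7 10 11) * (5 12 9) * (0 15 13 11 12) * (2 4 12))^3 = ((0 15 13 11 7 9 5)(2 10)(3 4 12))^3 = (0 11 5 13 9 15 7)(2 10)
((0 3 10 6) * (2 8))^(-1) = ((0 3 10 6)(2 8))^(-1) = (0 6 10 3)(2 8)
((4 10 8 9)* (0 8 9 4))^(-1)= ((0 8 4 10 9))^(-1)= (0 9 10 4 8)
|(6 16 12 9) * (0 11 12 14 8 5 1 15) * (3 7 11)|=13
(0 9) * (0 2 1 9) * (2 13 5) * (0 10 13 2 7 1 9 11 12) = [10, 11, 9, 3, 4, 7, 6, 1, 8, 2, 13, 12, 0, 5] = (0 10 13 5 7 1 11 12)(2 9)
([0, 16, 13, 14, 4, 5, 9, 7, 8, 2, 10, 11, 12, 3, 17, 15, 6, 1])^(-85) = (1 13 16 3 6 14 9 17 2)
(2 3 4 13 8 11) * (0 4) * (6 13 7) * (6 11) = (0 4 7 11 2 3)(6 13 8) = [4, 1, 3, 0, 7, 5, 13, 11, 6, 9, 10, 2, 12, 8]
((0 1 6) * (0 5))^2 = ((0 1 6 5))^2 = (0 6)(1 5)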